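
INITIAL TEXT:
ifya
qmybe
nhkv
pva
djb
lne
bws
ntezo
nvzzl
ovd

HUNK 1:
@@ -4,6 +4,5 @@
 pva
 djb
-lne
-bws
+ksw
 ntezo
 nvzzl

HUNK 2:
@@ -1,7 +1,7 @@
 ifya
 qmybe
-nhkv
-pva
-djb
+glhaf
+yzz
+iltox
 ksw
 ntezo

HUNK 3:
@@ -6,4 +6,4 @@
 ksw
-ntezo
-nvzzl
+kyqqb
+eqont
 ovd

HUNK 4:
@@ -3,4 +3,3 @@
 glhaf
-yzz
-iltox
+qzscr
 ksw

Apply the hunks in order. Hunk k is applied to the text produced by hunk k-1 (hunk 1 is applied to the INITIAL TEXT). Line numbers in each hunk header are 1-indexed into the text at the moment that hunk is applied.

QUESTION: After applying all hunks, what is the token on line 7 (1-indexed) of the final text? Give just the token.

Answer: eqont

Derivation:
Hunk 1: at line 4 remove [lne,bws] add [ksw] -> 9 lines: ifya qmybe nhkv pva djb ksw ntezo nvzzl ovd
Hunk 2: at line 1 remove [nhkv,pva,djb] add [glhaf,yzz,iltox] -> 9 lines: ifya qmybe glhaf yzz iltox ksw ntezo nvzzl ovd
Hunk 3: at line 6 remove [ntezo,nvzzl] add [kyqqb,eqont] -> 9 lines: ifya qmybe glhaf yzz iltox ksw kyqqb eqont ovd
Hunk 4: at line 3 remove [yzz,iltox] add [qzscr] -> 8 lines: ifya qmybe glhaf qzscr ksw kyqqb eqont ovd
Final line 7: eqont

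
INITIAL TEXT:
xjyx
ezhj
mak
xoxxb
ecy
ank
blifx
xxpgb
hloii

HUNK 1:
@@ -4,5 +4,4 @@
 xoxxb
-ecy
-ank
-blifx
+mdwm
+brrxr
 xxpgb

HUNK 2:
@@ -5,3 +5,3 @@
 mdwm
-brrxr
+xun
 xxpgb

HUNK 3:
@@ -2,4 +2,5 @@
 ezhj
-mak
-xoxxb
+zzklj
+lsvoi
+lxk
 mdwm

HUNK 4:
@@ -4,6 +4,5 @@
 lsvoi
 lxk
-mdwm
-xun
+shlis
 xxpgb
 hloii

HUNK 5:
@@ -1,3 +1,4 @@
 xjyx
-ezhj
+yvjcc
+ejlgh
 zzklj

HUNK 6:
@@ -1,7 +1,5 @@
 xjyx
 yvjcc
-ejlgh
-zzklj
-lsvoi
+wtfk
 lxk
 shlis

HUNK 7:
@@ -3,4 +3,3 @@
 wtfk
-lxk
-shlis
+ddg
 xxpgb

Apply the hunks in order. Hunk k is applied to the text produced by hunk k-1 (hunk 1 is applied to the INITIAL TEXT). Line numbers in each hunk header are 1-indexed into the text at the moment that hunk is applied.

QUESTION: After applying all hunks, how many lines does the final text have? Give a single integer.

Hunk 1: at line 4 remove [ecy,ank,blifx] add [mdwm,brrxr] -> 8 lines: xjyx ezhj mak xoxxb mdwm brrxr xxpgb hloii
Hunk 2: at line 5 remove [brrxr] add [xun] -> 8 lines: xjyx ezhj mak xoxxb mdwm xun xxpgb hloii
Hunk 3: at line 2 remove [mak,xoxxb] add [zzklj,lsvoi,lxk] -> 9 lines: xjyx ezhj zzklj lsvoi lxk mdwm xun xxpgb hloii
Hunk 4: at line 4 remove [mdwm,xun] add [shlis] -> 8 lines: xjyx ezhj zzklj lsvoi lxk shlis xxpgb hloii
Hunk 5: at line 1 remove [ezhj] add [yvjcc,ejlgh] -> 9 lines: xjyx yvjcc ejlgh zzklj lsvoi lxk shlis xxpgb hloii
Hunk 6: at line 1 remove [ejlgh,zzklj,lsvoi] add [wtfk] -> 7 lines: xjyx yvjcc wtfk lxk shlis xxpgb hloii
Hunk 7: at line 3 remove [lxk,shlis] add [ddg] -> 6 lines: xjyx yvjcc wtfk ddg xxpgb hloii
Final line count: 6

Answer: 6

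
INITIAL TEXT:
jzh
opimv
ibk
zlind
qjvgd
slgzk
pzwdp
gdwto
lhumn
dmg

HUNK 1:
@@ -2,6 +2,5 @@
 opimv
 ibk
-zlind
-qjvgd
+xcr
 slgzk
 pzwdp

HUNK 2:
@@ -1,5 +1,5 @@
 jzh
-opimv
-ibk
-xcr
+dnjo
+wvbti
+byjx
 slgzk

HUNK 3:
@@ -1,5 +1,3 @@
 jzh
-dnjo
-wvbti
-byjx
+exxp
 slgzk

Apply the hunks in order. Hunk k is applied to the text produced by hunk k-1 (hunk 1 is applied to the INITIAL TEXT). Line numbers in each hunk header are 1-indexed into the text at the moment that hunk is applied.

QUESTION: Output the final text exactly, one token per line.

Hunk 1: at line 2 remove [zlind,qjvgd] add [xcr] -> 9 lines: jzh opimv ibk xcr slgzk pzwdp gdwto lhumn dmg
Hunk 2: at line 1 remove [opimv,ibk,xcr] add [dnjo,wvbti,byjx] -> 9 lines: jzh dnjo wvbti byjx slgzk pzwdp gdwto lhumn dmg
Hunk 3: at line 1 remove [dnjo,wvbti,byjx] add [exxp] -> 7 lines: jzh exxp slgzk pzwdp gdwto lhumn dmg

Answer: jzh
exxp
slgzk
pzwdp
gdwto
lhumn
dmg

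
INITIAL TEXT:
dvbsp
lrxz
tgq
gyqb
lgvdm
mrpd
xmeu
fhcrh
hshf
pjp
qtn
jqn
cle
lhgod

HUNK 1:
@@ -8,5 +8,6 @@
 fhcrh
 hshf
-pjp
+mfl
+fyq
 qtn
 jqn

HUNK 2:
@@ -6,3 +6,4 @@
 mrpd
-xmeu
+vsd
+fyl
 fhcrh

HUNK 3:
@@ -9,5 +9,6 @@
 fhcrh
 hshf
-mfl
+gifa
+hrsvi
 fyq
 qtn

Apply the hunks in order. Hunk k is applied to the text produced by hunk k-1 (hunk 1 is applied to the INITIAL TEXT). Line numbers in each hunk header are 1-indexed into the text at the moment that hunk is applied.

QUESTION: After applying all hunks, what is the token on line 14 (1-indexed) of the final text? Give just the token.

Hunk 1: at line 8 remove [pjp] add [mfl,fyq] -> 15 lines: dvbsp lrxz tgq gyqb lgvdm mrpd xmeu fhcrh hshf mfl fyq qtn jqn cle lhgod
Hunk 2: at line 6 remove [xmeu] add [vsd,fyl] -> 16 lines: dvbsp lrxz tgq gyqb lgvdm mrpd vsd fyl fhcrh hshf mfl fyq qtn jqn cle lhgod
Hunk 3: at line 9 remove [mfl] add [gifa,hrsvi] -> 17 lines: dvbsp lrxz tgq gyqb lgvdm mrpd vsd fyl fhcrh hshf gifa hrsvi fyq qtn jqn cle lhgod
Final line 14: qtn

Answer: qtn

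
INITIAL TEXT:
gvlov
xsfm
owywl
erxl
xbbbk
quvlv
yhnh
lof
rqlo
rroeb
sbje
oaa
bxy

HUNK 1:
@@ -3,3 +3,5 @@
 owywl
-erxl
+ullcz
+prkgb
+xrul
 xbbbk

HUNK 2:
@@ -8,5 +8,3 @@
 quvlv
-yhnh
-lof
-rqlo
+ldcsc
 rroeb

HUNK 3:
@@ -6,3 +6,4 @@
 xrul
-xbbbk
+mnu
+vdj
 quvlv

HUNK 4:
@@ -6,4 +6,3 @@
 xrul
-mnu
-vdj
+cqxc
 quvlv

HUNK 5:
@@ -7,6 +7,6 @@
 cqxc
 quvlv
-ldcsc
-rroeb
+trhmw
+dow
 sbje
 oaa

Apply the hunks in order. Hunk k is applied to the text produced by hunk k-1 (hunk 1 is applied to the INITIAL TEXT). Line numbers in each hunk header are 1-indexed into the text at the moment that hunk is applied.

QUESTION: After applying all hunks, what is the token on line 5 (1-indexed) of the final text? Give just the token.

Answer: prkgb

Derivation:
Hunk 1: at line 3 remove [erxl] add [ullcz,prkgb,xrul] -> 15 lines: gvlov xsfm owywl ullcz prkgb xrul xbbbk quvlv yhnh lof rqlo rroeb sbje oaa bxy
Hunk 2: at line 8 remove [yhnh,lof,rqlo] add [ldcsc] -> 13 lines: gvlov xsfm owywl ullcz prkgb xrul xbbbk quvlv ldcsc rroeb sbje oaa bxy
Hunk 3: at line 6 remove [xbbbk] add [mnu,vdj] -> 14 lines: gvlov xsfm owywl ullcz prkgb xrul mnu vdj quvlv ldcsc rroeb sbje oaa bxy
Hunk 4: at line 6 remove [mnu,vdj] add [cqxc] -> 13 lines: gvlov xsfm owywl ullcz prkgb xrul cqxc quvlv ldcsc rroeb sbje oaa bxy
Hunk 5: at line 7 remove [ldcsc,rroeb] add [trhmw,dow] -> 13 lines: gvlov xsfm owywl ullcz prkgb xrul cqxc quvlv trhmw dow sbje oaa bxy
Final line 5: prkgb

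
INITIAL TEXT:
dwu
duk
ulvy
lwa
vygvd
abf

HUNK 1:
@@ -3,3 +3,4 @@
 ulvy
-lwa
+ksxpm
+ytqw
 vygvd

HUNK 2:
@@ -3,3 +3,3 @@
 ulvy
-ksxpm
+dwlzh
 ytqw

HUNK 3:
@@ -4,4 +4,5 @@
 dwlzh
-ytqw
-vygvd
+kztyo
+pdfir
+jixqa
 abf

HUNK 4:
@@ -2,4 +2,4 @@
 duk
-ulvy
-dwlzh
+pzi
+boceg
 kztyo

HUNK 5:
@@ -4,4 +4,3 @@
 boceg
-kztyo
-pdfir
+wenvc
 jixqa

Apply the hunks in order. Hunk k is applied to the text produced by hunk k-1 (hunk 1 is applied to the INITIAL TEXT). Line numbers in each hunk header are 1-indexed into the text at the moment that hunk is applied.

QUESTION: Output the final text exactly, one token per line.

Answer: dwu
duk
pzi
boceg
wenvc
jixqa
abf

Derivation:
Hunk 1: at line 3 remove [lwa] add [ksxpm,ytqw] -> 7 lines: dwu duk ulvy ksxpm ytqw vygvd abf
Hunk 2: at line 3 remove [ksxpm] add [dwlzh] -> 7 lines: dwu duk ulvy dwlzh ytqw vygvd abf
Hunk 3: at line 4 remove [ytqw,vygvd] add [kztyo,pdfir,jixqa] -> 8 lines: dwu duk ulvy dwlzh kztyo pdfir jixqa abf
Hunk 4: at line 2 remove [ulvy,dwlzh] add [pzi,boceg] -> 8 lines: dwu duk pzi boceg kztyo pdfir jixqa abf
Hunk 5: at line 4 remove [kztyo,pdfir] add [wenvc] -> 7 lines: dwu duk pzi boceg wenvc jixqa abf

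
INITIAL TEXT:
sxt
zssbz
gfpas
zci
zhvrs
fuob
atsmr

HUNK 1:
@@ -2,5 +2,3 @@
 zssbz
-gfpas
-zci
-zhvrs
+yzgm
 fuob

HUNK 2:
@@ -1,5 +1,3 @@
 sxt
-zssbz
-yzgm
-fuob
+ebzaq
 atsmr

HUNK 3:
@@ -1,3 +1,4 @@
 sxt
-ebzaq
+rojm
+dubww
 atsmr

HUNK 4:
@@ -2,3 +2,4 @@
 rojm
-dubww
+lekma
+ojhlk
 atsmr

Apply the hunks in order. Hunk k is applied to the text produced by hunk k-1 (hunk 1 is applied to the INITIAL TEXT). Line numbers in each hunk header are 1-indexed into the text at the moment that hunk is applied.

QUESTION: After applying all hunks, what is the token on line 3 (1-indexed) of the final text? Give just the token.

Hunk 1: at line 2 remove [gfpas,zci,zhvrs] add [yzgm] -> 5 lines: sxt zssbz yzgm fuob atsmr
Hunk 2: at line 1 remove [zssbz,yzgm,fuob] add [ebzaq] -> 3 lines: sxt ebzaq atsmr
Hunk 3: at line 1 remove [ebzaq] add [rojm,dubww] -> 4 lines: sxt rojm dubww atsmr
Hunk 4: at line 2 remove [dubww] add [lekma,ojhlk] -> 5 lines: sxt rojm lekma ojhlk atsmr
Final line 3: lekma

Answer: lekma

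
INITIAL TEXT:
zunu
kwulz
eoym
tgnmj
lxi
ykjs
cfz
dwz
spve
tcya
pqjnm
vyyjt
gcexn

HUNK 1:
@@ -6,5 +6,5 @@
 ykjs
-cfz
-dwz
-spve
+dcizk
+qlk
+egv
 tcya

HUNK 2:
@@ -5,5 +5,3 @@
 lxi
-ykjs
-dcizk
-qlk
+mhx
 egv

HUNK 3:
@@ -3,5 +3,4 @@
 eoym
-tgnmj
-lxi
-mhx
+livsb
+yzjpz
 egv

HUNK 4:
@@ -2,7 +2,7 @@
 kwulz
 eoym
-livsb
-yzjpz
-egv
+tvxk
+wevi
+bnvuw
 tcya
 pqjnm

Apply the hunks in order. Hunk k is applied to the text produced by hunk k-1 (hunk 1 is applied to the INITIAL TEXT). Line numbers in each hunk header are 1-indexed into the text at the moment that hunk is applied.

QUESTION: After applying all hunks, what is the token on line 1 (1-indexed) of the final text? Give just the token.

Answer: zunu

Derivation:
Hunk 1: at line 6 remove [cfz,dwz,spve] add [dcizk,qlk,egv] -> 13 lines: zunu kwulz eoym tgnmj lxi ykjs dcizk qlk egv tcya pqjnm vyyjt gcexn
Hunk 2: at line 5 remove [ykjs,dcizk,qlk] add [mhx] -> 11 lines: zunu kwulz eoym tgnmj lxi mhx egv tcya pqjnm vyyjt gcexn
Hunk 3: at line 3 remove [tgnmj,lxi,mhx] add [livsb,yzjpz] -> 10 lines: zunu kwulz eoym livsb yzjpz egv tcya pqjnm vyyjt gcexn
Hunk 4: at line 2 remove [livsb,yzjpz,egv] add [tvxk,wevi,bnvuw] -> 10 lines: zunu kwulz eoym tvxk wevi bnvuw tcya pqjnm vyyjt gcexn
Final line 1: zunu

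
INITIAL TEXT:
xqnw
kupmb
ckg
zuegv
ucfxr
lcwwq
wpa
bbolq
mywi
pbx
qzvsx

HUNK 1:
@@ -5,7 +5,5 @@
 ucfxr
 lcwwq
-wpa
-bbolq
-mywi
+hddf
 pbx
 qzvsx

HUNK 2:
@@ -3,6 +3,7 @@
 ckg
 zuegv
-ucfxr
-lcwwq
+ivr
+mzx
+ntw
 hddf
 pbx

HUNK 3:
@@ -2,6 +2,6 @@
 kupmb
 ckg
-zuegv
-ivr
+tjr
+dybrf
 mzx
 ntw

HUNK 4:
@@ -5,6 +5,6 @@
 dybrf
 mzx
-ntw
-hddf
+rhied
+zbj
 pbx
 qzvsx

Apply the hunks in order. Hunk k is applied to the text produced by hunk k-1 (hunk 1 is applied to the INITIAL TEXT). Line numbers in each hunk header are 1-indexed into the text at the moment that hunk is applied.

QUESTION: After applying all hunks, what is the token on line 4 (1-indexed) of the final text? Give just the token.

Hunk 1: at line 5 remove [wpa,bbolq,mywi] add [hddf] -> 9 lines: xqnw kupmb ckg zuegv ucfxr lcwwq hddf pbx qzvsx
Hunk 2: at line 3 remove [ucfxr,lcwwq] add [ivr,mzx,ntw] -> 10 lines: xqnw kupmb ckg zuegv ivr mzx ntw hddf pbx qzvsx
Hunk 3: at line 2 remove [zuegv,ivr] add [tjr,dybrf] -> 10 lines: xqnw kupmb ckg tjr dybrf mzx ntw hddf pbx qzvsx
Hunk 4: at line 5 remove [ntw,hddf] add [rhied,zbj] -> 10 lines: xqnw kupmb ckg tjr dybrf mzx rhied zbj pbx qzvsx
Final line 4: tjr

Answer: tjr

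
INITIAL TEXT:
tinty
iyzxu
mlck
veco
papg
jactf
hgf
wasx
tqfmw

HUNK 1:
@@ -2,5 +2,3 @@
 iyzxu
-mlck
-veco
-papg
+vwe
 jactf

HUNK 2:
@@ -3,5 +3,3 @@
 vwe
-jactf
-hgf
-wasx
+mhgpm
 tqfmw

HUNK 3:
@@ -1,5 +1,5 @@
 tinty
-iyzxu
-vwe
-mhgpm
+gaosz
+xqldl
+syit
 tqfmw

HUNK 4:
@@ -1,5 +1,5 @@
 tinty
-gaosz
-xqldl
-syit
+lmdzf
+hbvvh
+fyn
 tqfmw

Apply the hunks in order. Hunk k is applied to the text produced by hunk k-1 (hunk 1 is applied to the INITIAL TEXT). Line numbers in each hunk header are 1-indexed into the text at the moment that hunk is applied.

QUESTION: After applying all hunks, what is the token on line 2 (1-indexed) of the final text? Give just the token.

Answer: lmdzf

Derivation:
Hunk 1: at line 2 remove [mlck,veco,papg] add [vwe] -> 7 lines: tinty iyzxu vwe jactf hgf wasx tqfmw
Hunk 2: at line 3 remove [jactf,hgf,wasx] add [mhgpm] -> 5 lines: tinty iyzxu vwe mhgpm tqfmw
Hunk 3: at line 1 remove [iyzxu,vwe,mhgpm] add [gaosz,xqldl,syit] -> 5 lines: tinty gaosz xqldl syit tqfmw
Hunk 4: at line 1 remove [gaosz,xqldl,syit] add [lmdzf,hbvvh,fyn] -> 5 lines: tinty lmdzf hbvvh fyn tqfmw
Final line 2: lmdzf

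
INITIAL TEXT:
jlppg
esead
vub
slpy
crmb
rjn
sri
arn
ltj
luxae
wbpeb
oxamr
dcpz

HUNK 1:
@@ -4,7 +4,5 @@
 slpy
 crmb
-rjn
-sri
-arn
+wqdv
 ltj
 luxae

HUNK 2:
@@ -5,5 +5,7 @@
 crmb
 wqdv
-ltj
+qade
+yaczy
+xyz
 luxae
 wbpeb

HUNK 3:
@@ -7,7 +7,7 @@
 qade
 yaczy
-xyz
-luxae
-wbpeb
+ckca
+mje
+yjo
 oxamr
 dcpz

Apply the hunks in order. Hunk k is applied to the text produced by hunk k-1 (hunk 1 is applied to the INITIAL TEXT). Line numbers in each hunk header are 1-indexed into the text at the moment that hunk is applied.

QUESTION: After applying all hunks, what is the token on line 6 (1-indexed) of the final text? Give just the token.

Hunk 1: at line 4 remove [rjn,sri,arn] add [wqdv] -> 11 lines: jlppg esead vub slpy crmb wqdv ltj luxae wbpeb oxamr dcpz
Hunk 2: at line 5 remove [ltj] add [qade,yaczy,xyz] -> 13 lines: jlppg esead vub slpy crmb wqdv qade yaczy xyz luxae wbpeb oxamr dcpz
Hunk 3: at line 7 remove [xyz,luxae,wbpeb] add [ckca,mje,yjo] -> 13 lines: jlppg esead vub slpy crmb wqdv qade yaczy ckca mje yjo oxamr dcpz
Final line 6: wqdv

Answer: wqdv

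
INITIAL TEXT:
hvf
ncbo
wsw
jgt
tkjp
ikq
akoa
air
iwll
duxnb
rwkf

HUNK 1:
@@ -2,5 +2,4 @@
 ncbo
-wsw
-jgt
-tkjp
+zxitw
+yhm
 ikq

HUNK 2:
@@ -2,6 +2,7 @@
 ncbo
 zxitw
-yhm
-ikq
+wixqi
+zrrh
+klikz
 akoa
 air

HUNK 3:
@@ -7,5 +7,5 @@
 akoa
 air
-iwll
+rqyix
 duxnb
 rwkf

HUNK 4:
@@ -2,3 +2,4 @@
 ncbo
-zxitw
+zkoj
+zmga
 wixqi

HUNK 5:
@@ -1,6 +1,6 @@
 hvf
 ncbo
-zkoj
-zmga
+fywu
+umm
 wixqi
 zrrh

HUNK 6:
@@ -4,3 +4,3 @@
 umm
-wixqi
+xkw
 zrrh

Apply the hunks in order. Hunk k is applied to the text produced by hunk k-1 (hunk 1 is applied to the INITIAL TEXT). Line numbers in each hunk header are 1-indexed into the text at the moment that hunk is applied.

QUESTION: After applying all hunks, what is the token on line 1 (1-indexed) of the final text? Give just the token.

Hunk 1: at line 2 remove [wsw,jgt,tkjp] add [zxitw,yhm] -> 10 lines: hvf ncbo zxitw yhm ikq akoa air iwll duxnb rwkf
Hunk 2: at line 2 remove [yhm,ikq] add [wixqi,zrrh,klikz] -> 11 lines: hvf ncbo zxitw wixqi zrrh klikz akoa air iwll duxnb rwkf
Hunk 3: at line 7 remove [iwll] add [rqyix] -> 11 lines: hvf ncbo zxitw wixqi zrrh klikz akoa air rqyix duxnb rwkf
Hunk 4: at line 2 remove [zxitw] add [zkoj,zmga] -> 12 lines: hvf ncbo zkoj zmga wixqi zrrh klikz akoa air rqyix duxnb rwkf
Hunk 5: at line 1 remove [zkoj,zmga] add [fywu,umm] -> 12 lines: hvf ncbo fywu umm wixqi zrrh klikz akoa air rqyix duxnb rwkf
Hunk 6: at line 4 remove [wixqi] add [xkw] -> 12 lines: hvf ncbo fywu umm xkw zrrh klikz akoa air rqyix duxnb rwkf
Final line 1: hvf

Answer: hvf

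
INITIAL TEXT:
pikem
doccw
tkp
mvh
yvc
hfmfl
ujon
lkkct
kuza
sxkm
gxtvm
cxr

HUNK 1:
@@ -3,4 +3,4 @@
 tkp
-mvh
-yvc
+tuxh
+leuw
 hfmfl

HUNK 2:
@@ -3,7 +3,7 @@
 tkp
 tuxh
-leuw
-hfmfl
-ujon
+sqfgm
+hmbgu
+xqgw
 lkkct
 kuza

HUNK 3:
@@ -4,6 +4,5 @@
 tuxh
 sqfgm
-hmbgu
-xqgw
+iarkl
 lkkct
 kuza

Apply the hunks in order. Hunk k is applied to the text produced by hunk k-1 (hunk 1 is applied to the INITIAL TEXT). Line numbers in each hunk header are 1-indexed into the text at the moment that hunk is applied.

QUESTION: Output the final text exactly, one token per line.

Hunk 1: at line 3 remove [mvh,yvc] add [tuxh,leuw] -> 12 lines: pikem doccw tkp tuxh leuw hfmfl ujon lkkct kuza sxkm gxtvm cxr
Hunk 2: at line 3 remove [leuw,hfmfl,ujon] add [sqfgm,hmbgu,xqgw] -> 12 lines: pikem doccw tkp tuxh sqfgm hmbgu xqgw lkkct kuza sxkm gxtvm cxr
Hunk 3: at line 4 remove [hmbgu,xqgw] add [iarkl] -> 11 lines: pikem doccw tkp tuxh sqfgm iarkl lkkct kuza sxkm gxtvm cxr

Answer: pikem
doccw
tkp
tuxh
sqfgm
iarkl
lkkct
kuza
sxkm
gxtvm
cxr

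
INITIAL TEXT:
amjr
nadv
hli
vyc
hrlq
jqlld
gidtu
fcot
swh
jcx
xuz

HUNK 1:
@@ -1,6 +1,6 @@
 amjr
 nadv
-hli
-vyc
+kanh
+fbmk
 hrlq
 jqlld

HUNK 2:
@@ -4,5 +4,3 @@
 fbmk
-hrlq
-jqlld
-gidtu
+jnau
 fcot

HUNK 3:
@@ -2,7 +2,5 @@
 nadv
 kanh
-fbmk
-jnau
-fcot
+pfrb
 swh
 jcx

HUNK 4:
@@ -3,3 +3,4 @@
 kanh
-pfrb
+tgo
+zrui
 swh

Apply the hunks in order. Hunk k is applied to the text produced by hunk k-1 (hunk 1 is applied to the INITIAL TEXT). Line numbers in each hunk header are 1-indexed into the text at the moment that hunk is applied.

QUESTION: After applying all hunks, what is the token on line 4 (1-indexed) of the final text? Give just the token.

Hunk 1: at line 1 remove [hli,vyc] add [kanh,fbmk] -> 11 lines: amjr nadv kanh fbmk hrlq jqlld gidtu fcot swh jcx xuz
Hunk 2: at line 4 remove [hrlq,jqlld,gidtu] add [jnau] -> 9 lines: amjr nadv kanh fbmk jnau fcot swh jcx xuz
Hunk 3: at line 2 remove [fbmk,jnau,fcot] add [pfrb] -> 7 lines: amjr nadv kanh pfrb swh jcx xuz
Hunk 4: at line 3 remove [pfrb] add [tgo,zrui] -> 8 lines: amjr nadv kanh tgo zrui swh jcx xuz
Final line 4: tgo

Answer: tgo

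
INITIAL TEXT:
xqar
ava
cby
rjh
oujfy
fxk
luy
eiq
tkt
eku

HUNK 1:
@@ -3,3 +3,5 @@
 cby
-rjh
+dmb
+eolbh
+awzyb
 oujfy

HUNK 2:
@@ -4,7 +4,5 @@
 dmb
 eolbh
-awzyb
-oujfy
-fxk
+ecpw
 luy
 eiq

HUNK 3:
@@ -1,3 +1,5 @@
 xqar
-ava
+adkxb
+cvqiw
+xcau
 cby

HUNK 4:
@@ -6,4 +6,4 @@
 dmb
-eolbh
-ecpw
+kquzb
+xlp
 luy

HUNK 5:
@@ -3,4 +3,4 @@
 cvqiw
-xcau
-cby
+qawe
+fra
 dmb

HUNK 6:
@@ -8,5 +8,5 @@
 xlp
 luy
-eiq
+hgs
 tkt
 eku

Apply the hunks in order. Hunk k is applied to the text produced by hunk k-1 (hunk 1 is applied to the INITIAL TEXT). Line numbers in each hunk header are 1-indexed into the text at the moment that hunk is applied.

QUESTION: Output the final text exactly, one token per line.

Hunk 1: at line 3 remove [rjh] add [dmb,eolbh,awzyb] -> 12 lines: xqar ava cby dmb eolbh awzyb oujfy fxk luy eiq tkt eku
Hunk 2: at line 4 remove [awzyb,oujfy,fxk] add [ecpw] -> 10 lines: xqar ava cby dmb eolbh ecpw luy eiq tkt eku
Hunk 3: at line 1 remove [ava] add [adkxb,cvqiw,xcau] -> 12 lines: xqar adkxb cvqiw xcau cby dmb eolbh ecpw luy eiq tkt eku
Hunk 4: at line 6 remove [eolbh,ecpw] add [kquzb,xlp] -> 12 lines: xqar adkxb cvqiw xcau cby dmb kquzb xlp luy eiq tkt eku
Hunk 5: at line 3 remove [xcau,cby] add [qawe,fra] -> 12 lines: xqar adkxb cvqiw qawe fra dmb kquzb xlp luy eiq tkt eku
Hunk 6: at line 8 remove [eiq] add [hgs] -> 12 lines: xqar adkxb cvqiw qawe fra dmb kquzb xlp luy hgs tkt eku

Answer: xqar
adkxb
cvqiw
qawe
fra
dmb
kquzb
xlp
luy
hgs
tkt
eku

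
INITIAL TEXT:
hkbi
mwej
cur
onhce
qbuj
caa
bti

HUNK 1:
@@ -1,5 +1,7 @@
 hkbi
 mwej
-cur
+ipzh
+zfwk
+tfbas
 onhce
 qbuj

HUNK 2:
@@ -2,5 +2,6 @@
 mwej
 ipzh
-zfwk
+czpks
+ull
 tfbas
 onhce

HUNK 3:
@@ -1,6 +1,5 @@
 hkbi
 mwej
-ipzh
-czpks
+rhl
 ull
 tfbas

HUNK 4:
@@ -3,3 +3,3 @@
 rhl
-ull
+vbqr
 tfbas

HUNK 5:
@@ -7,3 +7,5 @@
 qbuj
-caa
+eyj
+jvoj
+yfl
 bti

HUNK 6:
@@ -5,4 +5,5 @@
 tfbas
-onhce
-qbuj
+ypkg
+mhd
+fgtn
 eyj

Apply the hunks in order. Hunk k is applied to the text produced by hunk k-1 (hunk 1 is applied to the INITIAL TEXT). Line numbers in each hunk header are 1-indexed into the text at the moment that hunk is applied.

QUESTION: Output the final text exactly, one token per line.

Hunk 1: at line 1 remove [cur] add [ipzh,zfwk,tfbas] -> 9 lines: hkbi mwej ipzh zfwk tfbas onhce qbuj caa bti
Hunk 2: at line 2 remove [zfwk] add [czpks,ull] -> 10 lines: hkbi mwej ipzh czpks ull tfbas onhce qbuj caa bti
Hunk 3: at line 1 remove [ipzh,czpks] add [rhl] -> 9 lines: hkbi mwej rhl ull tfbas onhce qbuj caa bti
Hunk 4: at line 3 remove [ull] add [vbqr] -> 9 lines: hkbi mwej rhl vbqr tfbas onhce qbuj caa bti
Hunk 5: at line 7 remove [caa] add [eyj,jvoj,yfl] -> 11 lines: hkbi mwej rhl vbqr tfbas onhce qbuj eyj jvoj yfl bti
Hunk 6: at line 5 remove [onhce,qbuj] add [ypkg,mhd,fgtn] -> 12 lines: hkbi mwej rhl vbqr tfbas ypkg mhd fgtn eyj jvoj yfl bti

Answer: hkbi
mwej
rhl
vbqr
tfbas
ypkg
mhd
fgtn
eyj
jvoj
yfl
bti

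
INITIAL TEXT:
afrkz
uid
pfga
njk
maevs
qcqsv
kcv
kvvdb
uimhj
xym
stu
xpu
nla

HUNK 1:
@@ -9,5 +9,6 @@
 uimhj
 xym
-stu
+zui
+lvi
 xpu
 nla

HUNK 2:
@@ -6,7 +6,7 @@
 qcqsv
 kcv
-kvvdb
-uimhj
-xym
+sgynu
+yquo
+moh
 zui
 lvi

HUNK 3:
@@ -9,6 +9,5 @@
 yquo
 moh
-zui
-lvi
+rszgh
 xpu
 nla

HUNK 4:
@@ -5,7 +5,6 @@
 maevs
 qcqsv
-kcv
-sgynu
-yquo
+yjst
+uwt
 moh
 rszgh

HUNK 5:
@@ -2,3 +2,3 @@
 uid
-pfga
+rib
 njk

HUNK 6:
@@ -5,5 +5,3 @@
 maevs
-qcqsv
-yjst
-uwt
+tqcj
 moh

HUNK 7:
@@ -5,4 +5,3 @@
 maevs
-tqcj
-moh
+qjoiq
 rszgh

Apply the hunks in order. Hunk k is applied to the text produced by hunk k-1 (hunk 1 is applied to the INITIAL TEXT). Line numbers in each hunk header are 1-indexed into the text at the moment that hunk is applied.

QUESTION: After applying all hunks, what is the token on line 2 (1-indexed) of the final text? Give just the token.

Hunk 1: at line 9 remove [stu] add [zui,lvi] -> 14 lines: afrkz uid pfga njk maevs qcqsv kcv kvvdb uimhj xym zui lvi xpu nla
Hunk 2: at line 6 remove [kvvdb,uimhj,xym] add [sgynu,yquo,moh] -> 14 lines: afrkz uid pfga njk maevs qcqsv kcv sgynu yquo moh zui lvi xpu nla
Hunk 3: at line 9 remove [zui,lvi] add [rszgh] -> 13 lines: afrkz uid pfga njk maevs qcqsv kcv sgynu yquo moh rszgh xpu nla
Hunk 4: at line 5 remove [kcv,sgynu,yquo] add [yjst,uwt] -> 12 lines: afrkz uid pfga njk maevs qcqsv yjst uwt moh rszgh xpu nla
Hunk 5: at line 2 remove [pfga] add [rib] -> 12 lines: afrkz uid rib njk maevs qcqsv yjst uwt moh rszgh xpu nla
Hunk 6: at line 5 remove [qcqsv,yjst,uwt] add [tqcj] -> 10 lines: afrkz uid rib njk maevs tqcj moh rszgh xpu nla
Hunk 7: at line 5 remove [tqcj,moh] add [qjoiq] -> 9 lines: afrkz uid rib njk maevs qjoiq rszgh xpu nla
Final line 2: uid

Answer: uid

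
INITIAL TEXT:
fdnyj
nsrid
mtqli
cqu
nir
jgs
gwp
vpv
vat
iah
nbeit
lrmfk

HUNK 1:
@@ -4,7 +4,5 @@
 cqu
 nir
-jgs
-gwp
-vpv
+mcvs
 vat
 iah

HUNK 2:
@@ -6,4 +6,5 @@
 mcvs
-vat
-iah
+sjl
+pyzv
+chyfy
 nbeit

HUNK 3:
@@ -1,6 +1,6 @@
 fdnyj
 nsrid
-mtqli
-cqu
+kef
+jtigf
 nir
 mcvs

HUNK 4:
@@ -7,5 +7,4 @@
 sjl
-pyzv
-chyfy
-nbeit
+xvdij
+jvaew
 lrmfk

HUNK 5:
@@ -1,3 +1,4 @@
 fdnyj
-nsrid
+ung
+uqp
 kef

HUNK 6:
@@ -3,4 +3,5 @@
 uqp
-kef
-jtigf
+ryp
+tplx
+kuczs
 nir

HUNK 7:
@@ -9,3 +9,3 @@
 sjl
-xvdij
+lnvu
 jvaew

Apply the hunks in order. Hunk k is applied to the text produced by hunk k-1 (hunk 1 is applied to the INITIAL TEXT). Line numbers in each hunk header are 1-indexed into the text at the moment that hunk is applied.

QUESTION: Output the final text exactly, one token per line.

Answer: fdnyj
ung
uqp
ryp
tplx
kuczs
nir
mcvs
sjl
lnvu
jvaew
lrmfk

Derivation:
Hunk 1: at line 4 remove [jgs,gwp,vpv] add [mcvs] -> 10 lines: fdnyj nsrid mtqli cqu nir mcvs vat iah nbeit lrmfk
Hunk 2: at line 6 remove [vat,iah] add [sjl,pyzv,chyfy] -> 11 lines: fdnyj nsrid mtqli cqu nir mcvs sjl pyzv chyfy nbeit lrmfk
Hunk 3: at line 1 remove [mtqli,cqu] add [kef,jtigf] -> 11 lines: fdnyj nsrid kef jtigf nir mcvs sjl pyzv chyfy nbeit lrmfk
Hunk 4: at line 7 remove [pyzv,chyfy,nbeit] add [xvdij,jvaew] -> 10 lines: fdnyj nsrid kef jtigf nir mcvs sjl xvdij jvaew lrmfk
Hunk 5: at line 1 remove [nsrid] add [ung,uqp] -> 11 lines: fdnyj ung uqp kef jtigf nir mcvs sjl xvdij jvaew lrmfk
Hunk 6: at line 3 remove [kef,jtigf] add [ryp,tplx,kuczs] -> 12 lines: fdnyj ung uqp ryp tplx kuczs nir mcvs sjl xvdij jvaew lrmfk
Hunk 7: at line 9 remove [xvdij] add [lnvu] -> 12 lines: fdnyj ung uqp ryp tplx kuczs nir mcvs sjl lnvu jvaew lrmfk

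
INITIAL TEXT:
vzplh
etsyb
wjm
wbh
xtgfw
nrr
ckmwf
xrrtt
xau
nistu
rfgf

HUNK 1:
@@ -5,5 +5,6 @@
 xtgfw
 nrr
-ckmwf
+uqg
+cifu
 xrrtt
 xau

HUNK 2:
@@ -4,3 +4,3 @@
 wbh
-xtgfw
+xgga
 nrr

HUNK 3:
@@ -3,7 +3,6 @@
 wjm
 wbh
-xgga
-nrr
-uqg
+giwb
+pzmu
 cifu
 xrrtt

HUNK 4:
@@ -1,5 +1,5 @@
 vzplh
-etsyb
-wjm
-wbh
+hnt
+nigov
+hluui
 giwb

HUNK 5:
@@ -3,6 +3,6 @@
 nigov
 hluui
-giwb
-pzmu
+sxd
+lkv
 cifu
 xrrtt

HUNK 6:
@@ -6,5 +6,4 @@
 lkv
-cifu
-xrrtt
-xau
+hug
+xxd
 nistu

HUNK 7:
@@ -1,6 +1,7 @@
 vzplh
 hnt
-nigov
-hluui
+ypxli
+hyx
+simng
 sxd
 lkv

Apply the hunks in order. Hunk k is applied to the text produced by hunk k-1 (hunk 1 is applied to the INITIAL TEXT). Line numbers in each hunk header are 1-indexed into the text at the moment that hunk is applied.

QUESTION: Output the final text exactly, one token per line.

Answer: vzplh
hnt
ypxli
hyx
simng
sxd
lkv
hug
xxd
nistu
rfgf

Derivation:
Hunk 1: at line 5 remove [ckmwf] add [uqg,cifu] -> 12 lines: vzplh etsyb wjm wbh xtgfw nrr uqg cifu xrrtt xau nistu rfgf
Hunk 2: at line 4 remove [xtgfw] add [xgga] -> 12 lines: vzplh etsyb wjm wbh xgga nrr uqg cifu xrrtt xau nistu rfgf
Hunk 3: at line 3 remove [xgga,nrr,uqg] add [giwb,pzmu] -> 11 lines: vzplh etsyb wjm wbh giwb pzmu cifu xrrtt xau nistu rfgf
Hunk 4: at line 1 remove [etsyb,wjm,wbh] add [hnt,nigov,hluui] -> 11 lines: vzplh hnt nigov hluui giwb pzmu cifu xrrtt xau nistu rfgf
Hunk 5: at line 3 remove [giwb,pzmu] add [sxd,lkv] -> 11 lines: vzplh hnt nigov hluui sxd lkv cifu xrrtt xau nistu rfgf
Hunk 6: at line 6 remove [cifu,xrrtt,xau] add [hug,xxd] -> 10 lines: vzplh hnt nigov hluui sxd lkv hug xxd nistu rfgf
Hunk 7: at line 1 remove [nigov,hluui] add [ypxli,hyx,simng] -> 11 lines: vzplh hnt ypxli hyx simng sxd lkv hug xxd nistu rfgf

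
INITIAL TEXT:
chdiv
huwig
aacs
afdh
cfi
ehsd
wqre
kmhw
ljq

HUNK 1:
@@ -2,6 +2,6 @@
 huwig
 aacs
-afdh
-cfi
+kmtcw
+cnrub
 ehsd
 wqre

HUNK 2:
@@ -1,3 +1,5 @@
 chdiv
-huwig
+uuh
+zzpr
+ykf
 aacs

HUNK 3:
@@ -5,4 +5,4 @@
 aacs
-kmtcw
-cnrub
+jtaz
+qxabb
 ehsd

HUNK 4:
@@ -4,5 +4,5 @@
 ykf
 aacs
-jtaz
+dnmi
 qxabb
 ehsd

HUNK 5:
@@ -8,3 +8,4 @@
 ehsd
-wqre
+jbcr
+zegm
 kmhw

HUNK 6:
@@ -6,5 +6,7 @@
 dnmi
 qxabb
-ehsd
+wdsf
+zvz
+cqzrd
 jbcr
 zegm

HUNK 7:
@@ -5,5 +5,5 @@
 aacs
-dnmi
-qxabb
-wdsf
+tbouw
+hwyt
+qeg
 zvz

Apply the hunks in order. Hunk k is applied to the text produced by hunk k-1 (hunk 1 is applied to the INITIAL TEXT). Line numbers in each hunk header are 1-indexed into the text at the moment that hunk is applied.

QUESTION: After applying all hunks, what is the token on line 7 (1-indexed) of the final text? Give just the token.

Hunk 1: at line 2 remove [afdh,cfi] add [kmtcw,cnrub] -> 9 lines: chdiv huwig aacs kmtcw cnrub ehsd wqre kmhw ljq
Hunk 2: at line 1 remove [huwig] add [uuh,zzpr,ykf] -> 11 lines: chdiv uuh zzpr ykf aacs kmtcw cnrub ehsd wqre kmhw ljq
Hunk 3: at line 5 remove [kmtcw,cnrub] add [jtaz,qxabb] -> 11 lines: chdiv uuh zzpr ykf aacs jtaz qxabb ehsd wqre kmhw ljq
Hunk 4: at line 4 remove [jtaz] add [dnmi] -> 11 lines: chdiv uuh zzpr ykf aacs dnmi qxabb ehsd wqre kmhw ljq
Hunk 5: at line 8 remove [wqre] add [jbcr,zegm] -> 12 lines: chdiv uuh zzpr ykf aacs dnmi qxabb ehsd jbcr zegm kmhw ljq
Hunk 6: at line 6 remove [ehsd] add [wdsf,zvz,cqzrd] -> 14 lines: chdiv uuh zzpr ykf aacs dnmi qxabb wdsf zvz cqzrd jbcr zegm kmhw ljq
Hunk 7: at line 5 remove [dnmi,qxabb,wdsf] add [tbouw,hwyt,qeg] -> 14 lines: chdiv uuh zzpr ykf aacs tbouw hwyt qeg zvz cqzrd jbcr zegm kmhw ljq
Final line 7: hwyt

Answer: hwyt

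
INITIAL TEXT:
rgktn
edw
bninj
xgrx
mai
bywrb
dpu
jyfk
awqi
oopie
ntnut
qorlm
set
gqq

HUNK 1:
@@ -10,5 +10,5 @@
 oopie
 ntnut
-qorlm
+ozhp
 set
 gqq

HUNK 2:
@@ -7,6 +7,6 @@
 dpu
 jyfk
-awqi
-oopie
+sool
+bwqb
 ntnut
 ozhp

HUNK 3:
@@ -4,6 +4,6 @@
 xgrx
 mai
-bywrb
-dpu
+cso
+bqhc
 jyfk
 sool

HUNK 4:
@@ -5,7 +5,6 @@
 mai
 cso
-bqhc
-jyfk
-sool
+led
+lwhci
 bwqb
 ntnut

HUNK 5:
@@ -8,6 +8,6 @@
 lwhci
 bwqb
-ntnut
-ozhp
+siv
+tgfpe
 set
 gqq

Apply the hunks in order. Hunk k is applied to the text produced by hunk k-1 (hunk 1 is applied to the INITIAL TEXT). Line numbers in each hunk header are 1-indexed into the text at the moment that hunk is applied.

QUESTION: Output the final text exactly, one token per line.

Hunk 1: at line 10 remove [qorlm] add [ozhp] -> 14 lines: rgktn edw bninj xgrx mai bywrb dpu jyfk awqi oopie ntnut ozhp set gqq
Hunk 2: at line 7 remove [awqi,oopie] add [sool,bwqb] -> 14 lines: rgktn edw bninj xgrx mai bywrb dpu jyfk sool bwqb ntnut ozhp set gqq
Hunk 3: at line 4 remove [bywrb,dpu] add [cso,bqhc] -> 14 lines: rgktn edw bninj xgrx mai cso bqhc jyfk sool bwqb ntnut ozhp set gqq
Hunk 4: at line 5 remove [bqhc,jyfk,sool] add [led,lwhci] -> 13 lines: rgktn edw bninj xgrx mai cso led lwhci bwqb ntnut ozhp set gqq
Hunk 5: at line 8 remove [ntnut,ozhp] add [siv,tgfpe] -> 13 lines: rgktn edw bninj xgrx mai cso led lwhci bwqb siv tgfpe set gqq

Answer: rgktn
edw
bninj
xgrx
mai
cso
led
lwhci
bwqb
siv
tgfpe
set
gqq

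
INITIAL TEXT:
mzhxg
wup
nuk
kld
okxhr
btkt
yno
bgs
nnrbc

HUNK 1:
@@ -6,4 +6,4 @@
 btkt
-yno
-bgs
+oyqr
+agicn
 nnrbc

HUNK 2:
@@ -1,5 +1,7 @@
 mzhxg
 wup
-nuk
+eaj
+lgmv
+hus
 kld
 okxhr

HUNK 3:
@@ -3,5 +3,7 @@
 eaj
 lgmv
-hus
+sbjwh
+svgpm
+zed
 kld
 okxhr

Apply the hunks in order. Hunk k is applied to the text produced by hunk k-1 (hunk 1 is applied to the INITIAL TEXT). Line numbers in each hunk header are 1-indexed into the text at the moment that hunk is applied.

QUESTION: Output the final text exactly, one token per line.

Answer: mzhxg
wup
eaj
lgmv
sbjwh
svgpm
zed
kld
okxhr
btkt
oyqr
agicn
nnrbc

Derivation:
Hunk 1: at line 6 remove [yno,bgs] add [oyqr,agicn] -> 9 lines: mzhxg wup nuk kld okxhr btkt oyqr agicn nnrbc
Hunk 2: at line 1 remove [nuk] add [eaj,lgmv,hus] -> 11 lines: mzhxg wup eaj lgmv hus kld okxhr btkt oyqr agicn nnrbc
Hunk 3: at line 3 remove [hus] add [sbjwh,svgpm,zed] -> 13 lines: mzhxg wup eaj lgmv sbjwh svgpm zed kld okxhr btkt oyqr agicn nnrbc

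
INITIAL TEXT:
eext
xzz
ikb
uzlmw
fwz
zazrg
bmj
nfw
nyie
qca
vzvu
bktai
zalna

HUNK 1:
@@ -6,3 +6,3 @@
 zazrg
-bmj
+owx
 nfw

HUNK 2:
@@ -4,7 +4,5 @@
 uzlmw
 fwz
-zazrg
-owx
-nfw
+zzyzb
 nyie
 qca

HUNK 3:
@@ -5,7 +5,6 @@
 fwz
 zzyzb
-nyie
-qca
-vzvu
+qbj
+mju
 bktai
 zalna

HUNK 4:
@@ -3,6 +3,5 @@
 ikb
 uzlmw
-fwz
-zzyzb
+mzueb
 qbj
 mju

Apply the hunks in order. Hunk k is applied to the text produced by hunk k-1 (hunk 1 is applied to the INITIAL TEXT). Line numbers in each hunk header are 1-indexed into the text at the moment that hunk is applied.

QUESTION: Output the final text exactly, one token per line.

Hunk 1: at line 6 remove [bmj] add [owx] -> 13 lines: eext xzz ikb uzlmw fwz zazrg owx nfw nyie qca vzvu bktai zalna
Hunk 2: at line 4 remove [zazrg,owx,nfw] add [zzyzb] -> 11 lines: eext xzz ikb uzlmw fwz zzyzb nyie qca vzvu bktai zalna
Hunk 3: at line 5 remove [nyie,qca,vzvu] add [qbj,mju] -> 10 lines: eext xzz ikb uzlmw fwz zzyzb qbj mju bktai zalna
Hunk 4: at line 3 remove [fwz,zzyzb] add [mzueb] -> 9 lines: eext xzz ikb uzlmw mzueb qbj mju bktai zalna

Answer: eext
xzz
ikb
uzlmw
mzueb
qbj
mju
bktai
zalna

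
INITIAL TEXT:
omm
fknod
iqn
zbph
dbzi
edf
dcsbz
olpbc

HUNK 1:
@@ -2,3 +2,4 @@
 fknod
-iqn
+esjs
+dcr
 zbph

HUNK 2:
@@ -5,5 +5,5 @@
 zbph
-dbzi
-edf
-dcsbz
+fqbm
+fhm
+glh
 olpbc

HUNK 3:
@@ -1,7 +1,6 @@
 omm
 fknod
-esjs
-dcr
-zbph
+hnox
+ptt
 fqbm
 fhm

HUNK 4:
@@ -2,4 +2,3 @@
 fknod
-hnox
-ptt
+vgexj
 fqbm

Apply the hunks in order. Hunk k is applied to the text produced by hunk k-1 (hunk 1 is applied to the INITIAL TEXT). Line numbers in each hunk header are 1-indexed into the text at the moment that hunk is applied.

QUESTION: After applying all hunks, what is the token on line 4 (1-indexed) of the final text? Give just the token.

Answer: fqbm

Derivation:
Hunk 1: at line 2 remove [iqn] add [esjs,dcr] -> 9 lines: omm fknod esjs dcr zbph dbzi edf dcsbz olpbc
Hunk 2: at line 5 remove [dbzi,edf,dcsbz] add [fqbm,fhm,glh] -> 9 lines: omm fknod esjs dcr zbph fqbm fhm glh olpbc
Hunk 3: at line 1 remove [esjs,dcr,zbph] add [hnox,ptt] -> 8 lines: omm fknod hnox ptt fqbm fhm glh olpbc
Hunk 4: at line 2 remove [hnox,ptt] add [vgexj] -> 7 lines: omm fknod vgexj fqbm fhm glh olpbc
Final line 4: fqbm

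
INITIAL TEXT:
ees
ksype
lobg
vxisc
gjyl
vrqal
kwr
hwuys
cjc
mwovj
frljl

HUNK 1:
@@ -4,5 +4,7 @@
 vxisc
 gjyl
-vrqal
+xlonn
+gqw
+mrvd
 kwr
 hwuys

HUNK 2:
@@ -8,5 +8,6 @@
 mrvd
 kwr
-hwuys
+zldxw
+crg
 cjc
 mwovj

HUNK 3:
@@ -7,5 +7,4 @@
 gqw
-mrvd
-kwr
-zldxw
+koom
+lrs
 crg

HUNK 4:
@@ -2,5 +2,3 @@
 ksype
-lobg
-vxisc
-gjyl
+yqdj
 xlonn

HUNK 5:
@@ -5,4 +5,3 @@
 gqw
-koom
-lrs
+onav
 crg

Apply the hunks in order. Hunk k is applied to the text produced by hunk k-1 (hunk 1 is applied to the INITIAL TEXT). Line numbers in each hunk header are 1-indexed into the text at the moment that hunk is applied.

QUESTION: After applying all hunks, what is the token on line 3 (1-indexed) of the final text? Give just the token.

Answer: yqdj

Derivation:
Hunk 1: at line 4 remove [vrqal] add [xlonn,gqw,mrvd] -> 13 lines: ees ksype lobg vxisc gjyl xlonn gqw mrvd kwr hwuys cjc mwovj frljl
Hunk 2: at line 8 remove [hwuys] add [zldxw,crg] -> 14 lines: ees ksype lobg vxisc gjyl xlonn gqw mrvd kwr zldxw crg cjc mwovj frljl
Hunk 3: at line 7 remove [mrvd,kwr,zldxw] add [koom,lrs] -> 13 lines: ees ksype lobg vxisc gjyl xlonn gqw koom lrs crg cjc mwovj frljl
Hunk 4: at line 2 remove [lobg,vxisc,gjyl] add [yqdj] -> 11 lines: ees ksype yqdj xlonn gqw koom lrs crg cjc mwovj frljl
Hunk 5: at line 5 remove [koom,lrs] add [onav] -> 10 lines: ees ksype yqdj xlonn gqw onav crg cjc mwovj frljl
Final line 3: yqdj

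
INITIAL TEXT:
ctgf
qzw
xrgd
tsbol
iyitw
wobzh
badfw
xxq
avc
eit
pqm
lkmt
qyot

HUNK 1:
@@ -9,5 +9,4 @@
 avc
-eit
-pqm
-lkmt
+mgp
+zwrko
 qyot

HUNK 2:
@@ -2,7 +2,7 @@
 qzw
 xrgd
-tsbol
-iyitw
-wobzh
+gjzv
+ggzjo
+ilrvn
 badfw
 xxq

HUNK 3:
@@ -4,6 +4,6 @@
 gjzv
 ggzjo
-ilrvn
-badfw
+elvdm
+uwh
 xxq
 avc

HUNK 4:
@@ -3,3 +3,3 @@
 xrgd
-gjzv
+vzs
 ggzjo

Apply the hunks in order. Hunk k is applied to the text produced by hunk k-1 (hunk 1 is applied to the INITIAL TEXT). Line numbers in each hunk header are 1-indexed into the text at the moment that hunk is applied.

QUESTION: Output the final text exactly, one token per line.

Answer: ctgf
qzw
xrgd
vzs
ggzjo
elvdm
uwh
xxq
avc
mgp
zwrko
qyot

Derivation:
Hunk 1: at line 9 remove [eit,pqm,lkmt] add [mgp,zwrko] -> 12 lines: ctgf qzw xrgd tsbol iyitw wobzh badfw xxq avc mgp zwrko qyot
Hunk 2: at line 2 remove [tsbol,iyitw,wobzh] add [gjzv,ggzjo,ilrvn] -> 12 lines: ctgf qzw xrgd gjzv ggzjo ilrvn badfw xxq avc mgp zwrko qyot
Hunk 3: at line 4 remove [ilrvn,badfw] add [elvdm,uwh] -> 12 lines: ctgf qzw xrgd gjzv ggzjo elvdm uwh xxq avc mgp zwrko qyot
Hunk 4: at line 3 remove [gjzv] add [vzs] -> 12 lines: ctgf qzw xrgd vzs ggzjo elvdm uwh xxq avc mgp zwrko qyot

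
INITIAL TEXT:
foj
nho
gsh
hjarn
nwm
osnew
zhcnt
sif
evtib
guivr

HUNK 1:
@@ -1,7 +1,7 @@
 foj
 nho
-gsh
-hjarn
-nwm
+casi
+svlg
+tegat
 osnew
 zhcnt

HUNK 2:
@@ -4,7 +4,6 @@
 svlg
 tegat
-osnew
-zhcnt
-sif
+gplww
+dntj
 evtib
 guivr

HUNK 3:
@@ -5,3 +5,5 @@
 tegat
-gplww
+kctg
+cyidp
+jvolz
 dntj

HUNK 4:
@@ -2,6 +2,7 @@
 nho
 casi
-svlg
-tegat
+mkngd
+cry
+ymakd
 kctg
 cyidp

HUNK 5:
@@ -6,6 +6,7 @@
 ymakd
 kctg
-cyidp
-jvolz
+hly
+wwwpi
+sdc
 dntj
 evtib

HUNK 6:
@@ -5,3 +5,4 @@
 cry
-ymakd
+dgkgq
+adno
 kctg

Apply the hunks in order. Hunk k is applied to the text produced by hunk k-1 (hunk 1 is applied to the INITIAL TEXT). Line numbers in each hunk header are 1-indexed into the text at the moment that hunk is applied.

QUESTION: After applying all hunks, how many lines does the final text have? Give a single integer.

Answer: 14

Derivation:
Hunk 1: at line 1 remove [gsh,hjarn,nwm] add [casi,svlg,tegat] -> 10 lines: foj nho casi svlg tegat osnew zhcnt sif evtib guivr
Hunk 2: at line 4 remove [osnew,zhcnt,sif] add [gplww,dntj] -> 9 lines: foj nho casi svlg tegat gplww dntj evtib guivr
Hunk 3: at line 5 remove [gplww] add [kctg,cyidp,jvolz] -> 11 lines: foj nho casi svlg tegat kctg cyidp jvolz dntj evtib guivr
Hunk 4: at line 2 remove [svlg,tegat] add [mkngd,cry,ymakd] -> 12 lines: foj nho casi mkngd cry ymakd kctg cyidp jvolz dntj evtib guivr
Hunk 5: at line 6 remove [cyidp,jvolz] add [hly,wwwpi,sdc] -> 13 lines: foj nho casi mkngd cry ymakd kctg hly wwwpi sdc dntj evtib guivr
Hunk 6: at line 5 remove [ymakd] add [dgkgq,adno] -> 14 lines: foj nho casi mkngd cry dgkgq adno kctg hly wwwpi sdc dntj evtib guivr
Final line count: 14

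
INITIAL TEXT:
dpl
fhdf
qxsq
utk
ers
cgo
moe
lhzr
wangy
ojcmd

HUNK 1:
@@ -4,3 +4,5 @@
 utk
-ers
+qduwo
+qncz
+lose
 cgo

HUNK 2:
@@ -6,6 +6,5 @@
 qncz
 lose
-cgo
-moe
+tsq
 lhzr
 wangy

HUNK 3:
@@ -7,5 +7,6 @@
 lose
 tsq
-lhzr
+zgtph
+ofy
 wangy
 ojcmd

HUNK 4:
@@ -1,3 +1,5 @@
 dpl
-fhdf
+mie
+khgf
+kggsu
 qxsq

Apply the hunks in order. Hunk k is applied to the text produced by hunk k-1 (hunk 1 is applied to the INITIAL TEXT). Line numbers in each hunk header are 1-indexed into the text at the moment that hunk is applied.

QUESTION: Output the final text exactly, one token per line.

Answer: dpl
mie
khgf
kggsu
qxsq
utk
qduwo
qncz
lose
tsq
zgtph
ofy
wangy
ojcmd

Derivation:
Hunk 1: at line 4 remove [ers] add [qduwo,qncz,lose] -> 12 lines: dpl fhdf qxsq utk qduwo qncz lose cgo moe lhzr wangy ojcmd
Hunk 2: at line 6 remove [cgo,moe] add [tsq] -> 11 lines: dpl fhdf qxsq utk qduwo qncz lose tsq lhzr wangy ojcmd
Hunk 3: at line 7 remove [lhzr] add [zgtph,ofy] -> 12 lines: dpl fhdf qxsq utk qduwo qncz lose tsq zgtph ofy wangy ojcmd
Hunk 4: at line 1 remove [fhdf] add [mie,khgf,kggsu] -> 14 lines: dpl mie khgf kggsu qxsq utk qduwo qncz lose tsq zgtph ofy wangy ojcmd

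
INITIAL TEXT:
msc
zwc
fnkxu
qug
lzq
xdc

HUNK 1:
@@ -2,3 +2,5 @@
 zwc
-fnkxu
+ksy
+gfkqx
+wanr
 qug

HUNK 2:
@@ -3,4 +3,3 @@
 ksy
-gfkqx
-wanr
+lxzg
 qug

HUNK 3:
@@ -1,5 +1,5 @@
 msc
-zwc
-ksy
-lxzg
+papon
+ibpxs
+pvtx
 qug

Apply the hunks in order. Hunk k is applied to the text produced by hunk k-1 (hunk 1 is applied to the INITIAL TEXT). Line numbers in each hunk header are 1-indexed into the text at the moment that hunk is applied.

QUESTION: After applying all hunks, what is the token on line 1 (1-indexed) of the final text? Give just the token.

Answer: msc

Derivation:
Hunk 1: at line 2 remove [fnkxu] add [ksy,gfkqx,wanr] -> 8 lines: msc zwc ksy gfkqx wanr qug lzq xdc
Hunk 2: at line 3 remove [gfkqx,wanr] add [lxzg] -> 7 lines: msc zwc ksy lxzg qug lzq xdc
Hunk 3: at line 1 remove [zwc,ksy,lxzg] add [papon,ibpxs,pvtx] -> 7 lines: msc papon ibpxs pvtx qug lzq xdc
Final line 1: msc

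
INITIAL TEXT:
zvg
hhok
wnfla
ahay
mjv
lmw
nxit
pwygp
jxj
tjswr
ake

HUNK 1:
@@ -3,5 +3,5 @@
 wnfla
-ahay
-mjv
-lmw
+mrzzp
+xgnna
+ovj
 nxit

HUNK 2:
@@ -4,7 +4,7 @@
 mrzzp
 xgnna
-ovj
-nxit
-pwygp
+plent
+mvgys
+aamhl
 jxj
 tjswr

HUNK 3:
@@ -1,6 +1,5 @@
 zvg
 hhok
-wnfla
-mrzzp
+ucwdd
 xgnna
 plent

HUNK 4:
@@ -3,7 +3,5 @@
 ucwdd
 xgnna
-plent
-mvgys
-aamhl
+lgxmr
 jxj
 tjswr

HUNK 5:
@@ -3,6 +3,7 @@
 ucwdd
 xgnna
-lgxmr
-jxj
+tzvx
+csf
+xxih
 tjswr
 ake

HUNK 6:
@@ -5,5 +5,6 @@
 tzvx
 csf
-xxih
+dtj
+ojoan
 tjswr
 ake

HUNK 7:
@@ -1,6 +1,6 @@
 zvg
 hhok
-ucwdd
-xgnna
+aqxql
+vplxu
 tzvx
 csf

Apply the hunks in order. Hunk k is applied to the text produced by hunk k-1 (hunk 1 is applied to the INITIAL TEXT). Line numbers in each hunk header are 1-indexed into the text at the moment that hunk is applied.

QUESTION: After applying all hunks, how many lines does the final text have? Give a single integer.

Answer: 10

Derivation:
Hunk 1: at line 3 remove [ahay,mjv,lmw] add [mrzzp,xgnna,ovj] -> 11 lines: zvg hhok wnfla mrzzp xgnna ovj nxit pwygp jxj tjswr ake
Hunk 2: at line 4 remove [ovj,nxit,pwygp] add [plent,mvgys,aamhl] -> 11 lines: zvg hhok wnfla mrzzp xgnna plent mvgys aamhl jxj tjswr ake
Hunk 3: at line 1 remove [wnfla,mrzzp] add [ucwdd] -> 10 lines: zvg hhok ucwdd xgnna plent mvgys aamhl jxj tjswr ake
Hunk 4: at line 3 remove [plent,mvgys,aamhl] add [lgxmr] -> 8 lines: zvg hhok ucwdd xgnna lgxmr jxj tjswr ake
Hunk 5: at line 3 remove [lgxmr,jxj] add [tzvx,csf,xxih] -> 9 lines: zvg hhok ucwdd xgnna tzvx csf xxih tjswr ake
Hunk 6: at line 5 remove [xxih] add [dtj,ojoan] -> 10 lines: zvg hhok ucwdd xgnna tzvx csf dtj ojoan tjswr ake
Hunk 7: at line 1 remove [ucwdd,xgnna] add [aqxql,vplxu] -> 10 lines: zvg hhok aqxql vplxu tzvx csf dtj ojoan tjswr ake
Final line count: 10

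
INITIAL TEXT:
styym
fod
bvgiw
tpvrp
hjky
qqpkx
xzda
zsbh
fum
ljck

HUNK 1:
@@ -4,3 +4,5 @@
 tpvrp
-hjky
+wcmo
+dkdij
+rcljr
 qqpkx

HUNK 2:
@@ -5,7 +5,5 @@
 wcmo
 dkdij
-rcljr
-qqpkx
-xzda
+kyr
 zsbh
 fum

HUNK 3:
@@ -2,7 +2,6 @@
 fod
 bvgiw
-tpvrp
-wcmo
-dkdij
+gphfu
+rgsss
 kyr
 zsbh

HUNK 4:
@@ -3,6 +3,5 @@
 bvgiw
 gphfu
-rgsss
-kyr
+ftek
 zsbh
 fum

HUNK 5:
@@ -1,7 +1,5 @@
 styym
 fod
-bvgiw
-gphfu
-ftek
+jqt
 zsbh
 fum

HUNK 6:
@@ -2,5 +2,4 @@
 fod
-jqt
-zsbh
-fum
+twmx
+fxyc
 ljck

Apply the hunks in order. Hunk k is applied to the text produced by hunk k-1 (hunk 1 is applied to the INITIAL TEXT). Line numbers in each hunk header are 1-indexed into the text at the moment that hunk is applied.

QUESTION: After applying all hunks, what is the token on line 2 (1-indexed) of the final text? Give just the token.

Hunk 1: at line 4 remove [hjky] add [wcmo,dkdij,rcljr] -> 12 lines: styym fod bvgiw tpvrp wcmo dkdij rcljr qqpkx xzda zsbh fum ljck
Hunk 2: at line 5 remove [rcljr,qqpkx,xzda] add [kyr] -> 10 lines: styym fod bvgiw tpvrp wcmo dkdij kyr zsbh fum ljck
Hunk 3: at line 2 remove [tpvrp,wcmo,dkdij] add [gphfu,rgsss] -> 9 lines: styym fod bvgiw gphfu rgsss kyr zsbh fum ljck
Hunk 4: at line 3 remove [rgsss,kyr] add [ftek] -> 8 lines: styym fod bvgiw gphfu ftek zsbh fum ljck
Hunk 5: at line 1 remove [bvgiw,gphfu,ftek] add [jqt] -> 6 lines: styym fod jqt zsbh fum ljck
Hunk 6: at line 2 remove [jqt,zsbh,fum] add [twmx,fxyc] -> 5 lines: styym fod twmx fxyc ljck
Final line 2: fod

Answer: fod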